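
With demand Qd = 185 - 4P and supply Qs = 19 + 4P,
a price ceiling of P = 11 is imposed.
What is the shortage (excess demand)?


At P = 11:
Qd = 185 - 4*11 = 141
Qs = 19 + 4*11 = 63
Shortage = Qd - Qs = 141 - 63 = 78

78


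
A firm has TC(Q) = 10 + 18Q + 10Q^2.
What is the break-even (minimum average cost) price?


AC(Q) = 10/Q + 18 + 10Q
To minimize: dAC/dQ = -10/Q^2 + 10 = 0
Q^2 = 10/10 = 1
Q* = 1
Min AC = 10/1 + 18 + 10*1
Min AC = 10 + 18 + 10 = 38

38


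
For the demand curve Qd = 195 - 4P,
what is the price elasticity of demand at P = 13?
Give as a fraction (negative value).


dQ/dP = -4
At P = 13: Q = 195 - 4*13 = 143
E = (dQ/dP)(P/Q) = (-4)(13/143) = -4/11

-4/11


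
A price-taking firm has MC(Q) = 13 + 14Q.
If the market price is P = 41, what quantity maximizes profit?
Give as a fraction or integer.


In perfect competition, profit is maximized where P = MC.
41 = 13 + 14Q
28 = 14Q
Q* = 28/14 = 2

2


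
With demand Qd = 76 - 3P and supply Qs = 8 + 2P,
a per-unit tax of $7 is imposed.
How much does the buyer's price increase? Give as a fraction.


With a per-unit tax, the buyer's price increase depends on relative slopes.
Supply slope: d = 2, Demand slope: b = 3
Buyer's price increase = d * tax / (b + d)
= 2 * 7 / (3 + 2)
= 14 / 5 = 14/5

14/5


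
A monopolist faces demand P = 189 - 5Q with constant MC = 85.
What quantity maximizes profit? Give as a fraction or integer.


TR = P*Q = (189 - 5Q)Q = 189Q - 5Q^2
MR = dTR/dQ = 189 - 10Q
Set MR = MC:
189 - 10Q = 85
104 = 10Q
Q* = 104/10 = 52/5

52/5


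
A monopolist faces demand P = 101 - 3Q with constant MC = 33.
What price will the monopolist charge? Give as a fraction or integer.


MR = 101 - 6Q
Set MR = MC: 101 - 6Q = 33
Q* = 34/3
Substitute into demand:
P* = 101 - 3*34/3 = 67

67


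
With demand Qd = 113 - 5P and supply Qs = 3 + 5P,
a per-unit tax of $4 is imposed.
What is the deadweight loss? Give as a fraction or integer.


Pre-tax equilibrium quantity: Q* = 58
Post-tax equilibrium quantity: Q_tax = 48
Reduction in quantity: Q* - Q_tax = 10
DWL = (1/2) * tax * (Q* - Q_tax)
DWL = (1/2) * 4 * 10 = 20

20


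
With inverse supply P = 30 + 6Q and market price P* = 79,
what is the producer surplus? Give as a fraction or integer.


Minimum supply price (at Q=0): P_min = 30
Quantity supplied at P* = 79:
Q* = (79 - 30)/6 = 49/6
PS = (1/2) * Q* * (P* - P_min)
PS = (1/2) * 49/6 * (79 - 30)
PS = (1/2) * 49/6 * 49 = 2401/12

2401/12


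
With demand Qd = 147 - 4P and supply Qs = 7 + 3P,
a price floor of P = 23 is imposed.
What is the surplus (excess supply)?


At P = 23:
Qd = 147 - 4*23 = 55
Qs = 7 + 3*23 = 76
Surplus = Qs - Qd = 76 - 55 = 21

21


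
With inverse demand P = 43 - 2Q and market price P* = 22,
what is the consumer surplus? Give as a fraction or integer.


Maximum willingness to pay (at Q=0): P_max = 43
Quantity demanded at P* = 22:
Q* = (43 - 22)/2 = 21/2
CS = (1/2) * Q* * (P_max - P*)
CS = (1/2) * 21/2 * (43 - 22)
CS = (1/2) * 21/2 * 21 = 441/4

441/4


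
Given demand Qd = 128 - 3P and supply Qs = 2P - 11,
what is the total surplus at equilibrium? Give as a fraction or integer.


Find equilibrium: 128 - 3P = 2P - 11
128 + 11 = 5P
P* = 139/5 = 139/5
Q* = 2*139/5 - 11 = 223/5
Inverse demand: P = 128/3 - Q/3, so P_max = 128/3
Inverse supply: P = 11/2 + Q/2, so P_min = 11/2
CS = (1/2) * 223/5 * (128/3 - 139/5) = 49729/150
PS = (1/2) * 223/5 * (139/5 - 11/2) = 49729/100
TS = CS + PS = 49729/150 + 49729/100 = 49729/60

49729/60


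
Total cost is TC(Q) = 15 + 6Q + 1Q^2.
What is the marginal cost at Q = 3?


MC = dTC/dQ = 6 + 2*1*Q
At Q = 3:
MC = 6 + 2*3
MC = 6 + 6 = 12

12


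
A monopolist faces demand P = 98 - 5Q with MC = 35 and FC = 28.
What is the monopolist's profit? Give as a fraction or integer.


MR = MC: 98 - 10Q = 35
Q* = 63/10
P* = 98 - 5*63/10 = 133/2
Profit = (P* - MC)*Q* - FC
= (133/2 - 35)*63/10 - 28
= 63/2*63/10 - 28
= 3969/20 - 28 = 3409/20

3409/20


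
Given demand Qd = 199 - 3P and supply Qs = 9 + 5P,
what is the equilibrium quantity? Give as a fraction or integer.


First find equilibrium price:
199 - 3P = 9 + 5P
P* = 190/8 = 95/4
Then substitute into demand:
Q* = 199 - 3 * 95/4 = 511/4

511/4


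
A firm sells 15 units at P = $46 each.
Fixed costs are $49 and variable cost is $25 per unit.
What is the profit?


Total Revenue = P * Q = 46 * 15 = $690
Total Cost = FC + VC*Q = 49 + 25*15 = $424
Profit = TR - TC = 690 - 424 = $266

$266


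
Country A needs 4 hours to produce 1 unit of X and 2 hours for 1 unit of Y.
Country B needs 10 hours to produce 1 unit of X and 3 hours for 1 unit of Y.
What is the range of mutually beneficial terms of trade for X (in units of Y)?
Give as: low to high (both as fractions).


Opportunity cost of X for Country A = hours_X / hours_Y = 4/2 = 2 units of Y
Opportunity cost of X for Country B = hours_X / hours_Y = 10/3 = 10/3 units of Y
Terms of trade must be between the two opportunity costs.
Range: 2 to 10/3

2 to 10/3


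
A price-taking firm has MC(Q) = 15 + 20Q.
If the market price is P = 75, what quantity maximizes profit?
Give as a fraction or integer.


In perfect competition, profit is maximized where P = MC.
75 = 15 + 20Q
60 = 20Q
Q* = 60/20 = 3

3


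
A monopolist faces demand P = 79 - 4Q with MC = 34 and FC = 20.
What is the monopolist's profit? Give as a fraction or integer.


MR = MC: 79 - 8Q = 34
Q* = 45/8
P* = 79 - 4*45/8 = 113/2
Profit = (P* - MC)*Q* - FC
= (113/2 - 34)*45/8 - 20
= 45/2*45/8 - 20
= 2025/16 - 20 = 1705/16

1705/16


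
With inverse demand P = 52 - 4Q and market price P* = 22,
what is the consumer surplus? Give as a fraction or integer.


Maximum willingness to pay (at Q=0): P_max = 52
Quantity demanded at P* = 22:
Q* = (52 - 22)/4 = 15/2
CS = (1/2) * Q* * (P_max - P*)
CS = (1/2) * 15/2 * (52 - 22)
CS = (1/2) * 15/2 * 30 = 225/2

225/2


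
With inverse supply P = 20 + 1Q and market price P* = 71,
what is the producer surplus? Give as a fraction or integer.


Minimum supply price (at Q=0): P_min = 20
Quantity supplied at P* = 71:
Q* = (71 - 20)/1 = 51
PS = (1/2) * Q* * (P* - P_min)
PS = (1/2) * 51 * (71 - 20)
PS = (1/2) * 51 * 51 = 2601/2

2601/2


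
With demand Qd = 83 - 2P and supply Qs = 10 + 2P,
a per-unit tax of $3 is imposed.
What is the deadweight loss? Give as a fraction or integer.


Pre-tax equilibrium quantity: Q* = 93/2
Post-tax equilibrium quantity: Q_tax = 87/2
Reduction in quantity: Q* - Q_tax = 3
DWL = (1/2) * tax * (Q* - Q_tax)
DWL = (1/2) * 3 * 3 = 9/2

9/2


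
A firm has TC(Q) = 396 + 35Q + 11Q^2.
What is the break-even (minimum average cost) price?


AC(Q) = 396/Q + 35 + 11Q
To minimize: dAC/dQ = -396/Q^2 + 11 = 0
Q^2 = 396/11 = 36
Q* = 6
Min AC = 396/6 + 35 + 11*6
Min AC = 66 + 35 + 66 = 167

167


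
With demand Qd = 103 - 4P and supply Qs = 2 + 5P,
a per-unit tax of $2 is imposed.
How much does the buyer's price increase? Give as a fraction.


With a per-unit tax, the buyer's price increase depends on relative slopes.
Supply slope: d = 5, Demand slope: b = 4
Buyer's price increase = d * tax / (b + d)
= 5 * 2 / (4 + 5)
= 10 / 9 = 10/9

10/9


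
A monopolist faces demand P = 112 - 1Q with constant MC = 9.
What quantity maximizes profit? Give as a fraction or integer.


TR = P*Q = (112 - 1Q)Q = 112Q - 1Q^2
MR = dTR/dQ = 112 - 2Q
Set MR = MC:
112 - 2Q = 9
103 = 2Q
Q* = 103/2 = 103/2

103/2


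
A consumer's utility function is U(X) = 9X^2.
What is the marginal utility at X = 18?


MU = dU/dX = 9*2*X^(2-1)
MU = 18*X^1
At X = 18:
MU = 18 * 18^1
MU = 18 * 18 = 324

324


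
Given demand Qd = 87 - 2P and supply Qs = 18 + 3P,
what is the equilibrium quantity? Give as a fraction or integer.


First find equilibrium price:
87 - 2P = 18 + 3P
P* = 69/5 = 69/5
Then substitute into demand:
Q* = 87 - 2 * 69/5 = 297/5

297/5


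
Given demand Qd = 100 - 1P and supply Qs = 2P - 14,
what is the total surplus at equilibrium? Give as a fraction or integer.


Find equilibrium: 100 - 1P = 2P - 14
100 + 14 = 3P
P* = 114/3 = 38
Q* = 2*38 - 14 = 62
Inverse demand: P = 100 - Q/1, so P_max = 100
Inverse supply: P = 7 + Q/2, so P_min = 7
CS = (1/2) * 62 * (100 - 38) = 1922
PS = (1/2) * 62 * (38 - 7) = 961
TS = CS + PS = 1922 + 961 = 2883

2883


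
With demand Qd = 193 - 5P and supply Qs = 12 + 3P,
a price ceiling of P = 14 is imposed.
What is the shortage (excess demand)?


At P = 14:
Qd = 193 - 5*14 = 123
Qs = 12 + 3*14 = 54
Shortage = Qd - Qs = 123 - 54 = 69

69


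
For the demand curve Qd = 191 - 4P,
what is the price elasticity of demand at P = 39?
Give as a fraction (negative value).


dQ/dP = -4
At P = 39: Q = 191 - 4*39 = 35
E = (dQ/dP)(P/Q) = (-4)(39/35) = -156/35

-156/35


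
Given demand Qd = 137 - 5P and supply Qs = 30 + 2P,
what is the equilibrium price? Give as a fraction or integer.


At equilibrium, Qd = Qs.
137 - 5P = 30 + 2P
137 - 30 = 5P + 2P
107 = 7P
P* = 107/7 = 107/7

107/7


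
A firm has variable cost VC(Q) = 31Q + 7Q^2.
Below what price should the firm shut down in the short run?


AVC(Q) = VC(Q)/Q = 31 + 7Q
AVC is increasing in Q, so minimum AVC is at Q -> 0+.
Min AVC = 31
The firm should shut down if P < 31.

31


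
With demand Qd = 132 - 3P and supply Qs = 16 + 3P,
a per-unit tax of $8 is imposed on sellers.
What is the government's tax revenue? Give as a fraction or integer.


With tax on sellers, new supply: Qs' = 16 + 3(P - 8)
= 3P - 8
New equilibrium quantity:
Q_new = 62
Tax revenue = tax * Q_new = 8 * 62 = 496

496


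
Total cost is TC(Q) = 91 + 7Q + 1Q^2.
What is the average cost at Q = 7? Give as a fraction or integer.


TC(7) = 91 + 7*7 + 1*7^2
TC(7) = 91 + 49 + 49 = 189
AC = TC/Q = 189/7 = 27

27


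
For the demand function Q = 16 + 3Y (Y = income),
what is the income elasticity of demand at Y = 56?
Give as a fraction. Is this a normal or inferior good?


dQ/dY = 3
At Y = 56: Q = 16 + 3*56 = 184
Ey = (dQ/dY)(Y/Q) = 3 * 56 / 184 = 21/23
Since Ey > 0, this is a normal good.

21/23 (normal good)


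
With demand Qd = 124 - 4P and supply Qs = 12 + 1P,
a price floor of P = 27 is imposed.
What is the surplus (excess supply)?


At P = 27:
Qd = 124 - 4*27 = 16
Qs = 12 + 1*27 = 39
Surplus = Qs - Qd = 39 - 16 = 23

23


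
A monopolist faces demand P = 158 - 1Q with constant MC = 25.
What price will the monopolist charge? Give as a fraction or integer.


MR = 158 - 2Q
Set MR = MC: 158 - 2Q = 25
Q* = 133/2
Substitute into demand:
P* = 158 - 1*133/2 = 183/2

183/2


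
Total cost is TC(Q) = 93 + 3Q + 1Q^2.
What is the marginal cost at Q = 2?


MC = dTC/dQ = 3 + 2*1*Q
At Q = 2:
MC = 3 + 2*2
MC = 3 + 4 = 7

7


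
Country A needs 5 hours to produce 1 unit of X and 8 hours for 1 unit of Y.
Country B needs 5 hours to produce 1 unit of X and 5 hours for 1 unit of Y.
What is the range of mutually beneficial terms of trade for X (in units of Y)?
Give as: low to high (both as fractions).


Opportunity cost of X for Country A = hours_X / hours_Y = 5/8 = 5/8 units of Y
Opportunity cost of X for Country B = hours_X / hours_Y = 5/5 = 1 units of Y
Terms of trade must be between the two opportunity costs.
Range: 5/8 to 1

5/8 to 1


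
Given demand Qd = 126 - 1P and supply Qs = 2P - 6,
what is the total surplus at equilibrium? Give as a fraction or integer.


Find equilibrium: 126 - 1P = 2P - 6
126 + 6 = 3P
P* = 132/3 = 44
Q* = 2*44 - 6 = 82
Inverse demand: P = 126 - Q/1, so P_max = 126
Inverse supply: P = 3 + Q/2, so P_min = 3
CS = (1/2) * 82 * (126 - 44) = 3362
PS = (1/2) * 82 * (44 - 3) = 1681
TS = CS + PS = 3362 + 1681 = 5043

5043


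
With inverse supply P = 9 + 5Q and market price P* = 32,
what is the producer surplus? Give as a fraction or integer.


Minimum supply price (at Q=0): P_min = 9
Quantity supplied at P* = 32:
Q* = (32 - 9)/5 = 23/5
PS = (1/2) * Q* * (P* - P_min)
PS = (1/2) * 23/5 * (32 - 9)
PS = (1/2) * 23/5 * 23 = 529/10

529/10


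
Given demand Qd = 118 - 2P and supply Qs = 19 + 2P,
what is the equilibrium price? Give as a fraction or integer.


At equilibrium, Qd = Qs.
118 - 2P = 19 + 2P
118 - 19 = 2P + 2P
99 = 4P
P* = 99/4 = 99/4

99/4


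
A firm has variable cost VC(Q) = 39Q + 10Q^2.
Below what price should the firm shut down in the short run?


AVC(Q) = VC(Q)/Q = 39 + 10Q
AVC is increasing in Q, so minimum AVC is at Q -> 0+.
Min AVC = 39
The firm should shut down if P < 39.

39


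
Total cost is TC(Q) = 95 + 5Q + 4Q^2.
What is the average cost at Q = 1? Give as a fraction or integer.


TC(1) = 95 + 5*1 + 4*1^2
TC(1) = 95 + 5 + 4 = 104
AC = TC/Q = 104/1 = 104

104


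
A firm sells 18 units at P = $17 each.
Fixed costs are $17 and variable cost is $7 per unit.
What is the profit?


Total Revenue = P * Q = 17 * 18 = $306
Total Cost = FC + VC*Q = 17 + 7*18 = $143
Profit = TR - TC = 306 - 143 = $163

$163


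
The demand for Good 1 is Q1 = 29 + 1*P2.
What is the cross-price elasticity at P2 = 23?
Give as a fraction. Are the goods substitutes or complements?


dQ1/dP2 = 1
At P2 = 23: Q1 = 29 + 1*23 = 52
Exy = (dQ1/dP2)(P2/Q1) = 1 * 23 / 52 = 23/52
Since Exy > 0, the goods are substitutes.

23/52 (substitutes)


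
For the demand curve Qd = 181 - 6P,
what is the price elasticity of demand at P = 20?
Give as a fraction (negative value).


dQ/dP = -6
At P = 20: Q = 181 - 6*20 = 61
E = (dQ/dP)(P/Q) = (-6)(20/61) = -120/61

-120/61


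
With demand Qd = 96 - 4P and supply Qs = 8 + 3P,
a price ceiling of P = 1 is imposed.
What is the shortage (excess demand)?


At P = 1:
Qd = 96 - 4*1 = 92
Qs = 8 + 3*1 = 11
Shortage = Qd - Qs = 92 - 11 = 81

81


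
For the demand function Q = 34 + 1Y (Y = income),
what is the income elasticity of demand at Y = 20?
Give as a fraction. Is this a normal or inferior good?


dQ/dY = 1
At Y = 20: Q = 34 + 1*20 = 54
Ey = (dQ/dY)(Y/Q) = 1 * 20 / 54 = 10/27
Since Ey > 0, this is a normal good.

10/27 (normal good)


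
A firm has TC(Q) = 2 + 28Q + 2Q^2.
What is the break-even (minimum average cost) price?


AC(Q) = 2/Q + 28 + 2Q
To minimize: dAC/dQ = -2/Q^2 + 2 = 0
Q^2 = 2/2 = 1
Q* = 1
Min AC = 2/1 + 28 + 2*1
Min AC = 2 + 28 + 2 = 32

32


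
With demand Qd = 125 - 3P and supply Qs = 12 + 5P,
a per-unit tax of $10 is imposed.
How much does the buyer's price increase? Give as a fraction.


With a per-unit tax, the buyer's price increase depends on relative slopes.
Supply slope: d = 5, Demand slope: b = 3
Buyer's price increase = d * tax / (b + d)
= 5 * 10 / (3 + 5)
= 50 / 8 = 25/4

25/4


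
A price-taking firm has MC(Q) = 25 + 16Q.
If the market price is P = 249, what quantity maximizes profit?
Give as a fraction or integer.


In perfect competition, profit is maximized where P = MC.
249 = 25 + 16Q
224 = 16Q
Q* = 224/16 = 14

14


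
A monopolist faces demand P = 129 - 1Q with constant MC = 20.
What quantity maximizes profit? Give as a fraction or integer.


TR = P*Q = (129 - 1Q)Q = 129Q - 1Q^2
MR = dTR/dQ = 129 - 2Q
Set MR = MC:
129 - 2Q = 20
109 = 2Q
Q* = 109/2 = 109/2

109/2


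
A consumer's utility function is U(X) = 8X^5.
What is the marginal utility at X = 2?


MU = dU/dX = 8*5*X^(5-1)
MU = 40*X^4
At X = 2:
MU = 40 * 2^4
MU = 40 * 16 = 640

640


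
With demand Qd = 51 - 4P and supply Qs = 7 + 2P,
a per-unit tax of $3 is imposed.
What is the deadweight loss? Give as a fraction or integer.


Pre-tax equilibrium quantity: Q* = 65/3
Post-tax equilibrium quantity: Q_tax = 53/3
Reduction in quantity: Q* - Q_tax = 4
DWL = (1/2) * tax * (Q* - Q_tax)
DWL = (1/2) * 3 * 4 = 6

6


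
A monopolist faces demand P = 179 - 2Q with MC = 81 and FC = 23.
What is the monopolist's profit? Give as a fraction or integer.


MR = MC: 179 - 4Q = 81
Q* = 49/2
P* = 179 - 2*49/2 = 130
Profit = (P* - MC)*Q* - FC
= (130 - 81)*49/2 - 23
= 49*49/2 - 23
= 2401/2 - 23 = 2355/2

2355/2


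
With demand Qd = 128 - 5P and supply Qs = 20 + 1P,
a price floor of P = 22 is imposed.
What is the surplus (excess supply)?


At P = 22:
Qd = 128 - 5*22 = 18
Qs = 20 + 1*22 = 42
Surplus = Qs - Qd = 42 - 18 = 24

24


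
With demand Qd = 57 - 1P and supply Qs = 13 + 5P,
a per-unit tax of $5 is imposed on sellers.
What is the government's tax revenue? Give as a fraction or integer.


With tax on sellers, new supply: Qs' = 13 + 5(P - 5)
= 5P - 12
New equilibrium quantity:
Q_new = 91/2
Tax revenue = tax * Q_new = 5 * 91/2 = 455/2

455/2


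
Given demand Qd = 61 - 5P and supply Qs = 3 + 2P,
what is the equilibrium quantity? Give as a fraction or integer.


First find equilibrium price:
61 - 5P = 3 + 2P
P* = 58/7 = 58/7
Then substitute into demand:
Q* = 61 - 5 * 58/7 = 137/7

137/7


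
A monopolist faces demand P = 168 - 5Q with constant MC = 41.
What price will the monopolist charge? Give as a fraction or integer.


MR = 168 - 10Q
Set MR = MC: 168 - 10Q = 41
Q* = 127/10
Substitute into demand:
P* = 168 - 5*127/10 = 209/2

209/2


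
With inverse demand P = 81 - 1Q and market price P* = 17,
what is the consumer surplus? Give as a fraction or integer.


Maximum willingness to pay (at Q=0): P_max = 81
Quantity demanded at P* = 17:
Q* = (81 - 17)/1 = 64
CS = (1/2) * Q* * (P_max - P*)
CS = (1/2) * 64 * (81 - 17)
CS = (1/2) * 64 * 64 = 2048

2048


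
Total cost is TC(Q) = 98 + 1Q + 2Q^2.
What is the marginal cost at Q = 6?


MC = dTC/dQ = 1 + 2*2*Q
At Q = 6:
MC = 1 + 4*6
MC = 1 + 24 = 25

25


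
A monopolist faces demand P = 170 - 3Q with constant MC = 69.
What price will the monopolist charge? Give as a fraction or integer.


MR = 170 - 6Q
Set MR = MC: 170 - 6Q = 69
Q* = 101/6
Substitute into demand:
P* = 170 - 3*101/6 = 239/2

239/2


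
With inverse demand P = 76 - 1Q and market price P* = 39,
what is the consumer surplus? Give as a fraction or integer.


Maximum willingness to pay (at Q=0): P_max = 76
Quantity demanded at P* = 39:
Q* = (76 - 39)/1 = 37
CS = (1/2) * Q* * (P_max - P*)
CS = (1/2) * 37 * (76 - 39)
CS = (1/2) * 37 * 37 = 1369/2

1369/2


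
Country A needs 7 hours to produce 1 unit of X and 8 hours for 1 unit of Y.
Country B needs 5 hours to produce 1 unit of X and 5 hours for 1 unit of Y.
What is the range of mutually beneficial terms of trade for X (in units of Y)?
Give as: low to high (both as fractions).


Opportunity cost of X for Country A = hours_X / hours_Y = 7/8 = 7/8 units of Y
Opportunity cost of X for Country B = hours_X / hours_Y = 5/5 = 1 units of Y
Terms of trade must be between the two opportunity costs.
Range: 7/8 to 1

7/8 to 1


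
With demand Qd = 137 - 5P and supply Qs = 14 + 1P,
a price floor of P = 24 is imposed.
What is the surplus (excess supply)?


At P = 24:
Qd = 137 - 5*24 = 17
Qs = 14 + 1*24 = 38
Surplus = Qs - Qd = 38 - 17 = 21

21


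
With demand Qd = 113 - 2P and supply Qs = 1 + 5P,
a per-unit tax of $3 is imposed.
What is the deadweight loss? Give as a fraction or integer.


Pre-tax equilibrium quantity: Q* = 81
Post-tax equilibrium quantity: Q_tax = 537/7
Reduction in quantity: Q* - Q_tax = 30/7
DWL = (1/2) * tax * (Q* - Q_tax)
DWL = (1/2) * 3 * 30/7 = 45/7

45/7


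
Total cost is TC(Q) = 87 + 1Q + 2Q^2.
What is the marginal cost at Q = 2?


MC = dTC/dQ = 1 + 2*2*Q
At Q = 2:
MC = 1 + 4*2
MC = 1 + 8 = 9

9


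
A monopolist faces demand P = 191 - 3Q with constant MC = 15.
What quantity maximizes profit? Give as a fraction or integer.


TR = P*Q = (191 - 3Q)Q = 191Q - 3Q^2
MR = dTR/dQ = 191 - 6Q
Set MR = MC:
191 - 6Q = 15
176 = 6Q
Q* = 176/6 = 88/3

88/3


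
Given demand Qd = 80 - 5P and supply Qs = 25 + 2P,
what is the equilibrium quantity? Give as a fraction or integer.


First find equilibrium price:
80 - 5P = 25 + 2P
P* = 55/7 = 55/7
Then substitute into demand:
Q* = 80 - 5 * 55/7 = 285/7

285/7


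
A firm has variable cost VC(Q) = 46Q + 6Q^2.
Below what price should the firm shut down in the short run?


AVC(Q) = VC(Q)/Q = 46 + 6Q
AVC is increasing in Q, so minimum AVC is at Q -> 0+.
Min AVC = 46
The firm should shut down if P < 46.

46


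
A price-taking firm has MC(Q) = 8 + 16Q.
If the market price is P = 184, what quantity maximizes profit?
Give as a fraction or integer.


In perfect competition, profit is maximized where P = MC.
184 = 8 + 16Q
176 = 16Q
Q* = 176/16 = 11

11


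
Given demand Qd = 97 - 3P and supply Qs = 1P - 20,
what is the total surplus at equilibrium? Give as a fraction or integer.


Find equilibrium: 97 - 3P = 1P - 20
97 + 20 = 4P
P* = 117/4 = 117/4
Q* = 1*117/4 - 20 = 37/4
Inverse demand: P = 97/3 - Q/3, so P_max = 97/3
Inverse supply: P = 20 + Q/1, so P_min = 20
CS = (1/2) * 37/4 * (97/3 - 117/4) = 1369/96
PS = (1/2) * 37/4 * (117/4 - 20) = 1369/32
TS = CS + PS = 1369/96 + 1369/32 = 1369/24

1369/24


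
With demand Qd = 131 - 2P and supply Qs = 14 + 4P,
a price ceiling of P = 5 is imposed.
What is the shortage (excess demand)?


At P = 5:
Qd = 131 - 2*5 = 121
Qs = 14 + 4*5 = 34
Shortage = Qd - Qs = 121 - 34 = 87

87


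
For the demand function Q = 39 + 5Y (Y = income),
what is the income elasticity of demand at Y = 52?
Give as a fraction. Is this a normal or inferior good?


dQ/dY = 5
At Y = 52: Q = 39 + 5*52 = 299
Ey = (dQ/dY)(Y/Q) = 5 * 52 / 299 = 20/23
Since Ey > 0, this is a normal good.

20/23 (normal good)


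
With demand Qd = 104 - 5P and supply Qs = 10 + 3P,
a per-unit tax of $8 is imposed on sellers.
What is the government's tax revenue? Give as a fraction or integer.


With tax on sellers, new supply: Qs' = 10 + 3(P - 8)
= 3P - 14
New equilibrium quantity:
Q_new = 121/4
Tax revenue = tax * Q_new = 8 * 121/4 = 242

242


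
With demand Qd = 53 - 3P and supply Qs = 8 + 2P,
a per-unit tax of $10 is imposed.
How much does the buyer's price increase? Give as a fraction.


With a per-unit tax, the buyer's price increase depends on relative slopes.
Supply slope: d = 2, Demand slope: b = 3
Buyer's price increase = d * tax / (b + d)
= 2 * 10 / (3 + 2)
= 20 / 5 = 4

4


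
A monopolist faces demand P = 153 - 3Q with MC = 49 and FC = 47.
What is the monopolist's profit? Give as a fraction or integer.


MR = MC: 153 - 6Q = 49
Q* = 52/3
P* = 153 - 3*52/3 = 101
Profit = (P* - MC)*Q* - FC
= (101 - 49)*52/3 - 47
= 52*52/3 - 47
= 2704/3 - 47 = 2563/3

2563/3


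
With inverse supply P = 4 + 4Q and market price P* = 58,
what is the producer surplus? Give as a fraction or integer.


Minimum supply price (at Q=0): P_min = 4
Quantity supplied at P* = 58:
Q* = (58 - 4)/4 = 27/2
PS = (1/2) * Q* * (P* - P_min)
PS = (1/2) * 27/2 * (58 - 4)
PS = (1/2) * 27/2 * 54 = 729/2

729/2


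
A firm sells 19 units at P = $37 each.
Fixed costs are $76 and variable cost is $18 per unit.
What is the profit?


Total Revenue = P * Q = 37 * 19 = $703
Total Cost = FC + VC*Q = 76 + 18*19 = $418
Profit = TR - TC = 703 - 418 = $285

$285


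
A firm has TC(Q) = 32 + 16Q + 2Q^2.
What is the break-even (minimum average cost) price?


AC(Q) = 32/Q + 16 + 2Q
To minimize: dAC/dQ = -32/Q^2 + 2 = 0
Q^2 = 32/2 = 16
Q* = 4
Min AC = 32/4 + 16 + 2*4
Min AC = 8 + 16 + 8 = 32

32


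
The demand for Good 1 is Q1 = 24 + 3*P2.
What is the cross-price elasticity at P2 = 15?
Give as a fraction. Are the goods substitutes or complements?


dQ1/dP2 = 3
At P2 = 15: Q1 = 24 + 3*15 = 69
Exy = (dQ1/dP2)(P2/Q1) = 3 * 15 / 69 = 15/23
Since Exy > 0, the goods are substitutes.

15/23 (substitutes)


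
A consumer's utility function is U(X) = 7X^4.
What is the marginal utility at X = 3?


MU = dU/dX = 7*4*X^(4-1)
MU = 28*X^3
At X = 3:
MU = 28 * 3^3
MU = 28 * 27 = 756

756


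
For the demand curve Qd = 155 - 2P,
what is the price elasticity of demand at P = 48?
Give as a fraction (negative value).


dQ/dP = -2
At P = 48: Q = 155 - 2*48 = 59
E = (dQ/dP)(P/Q) = (-2)(48/59) = -96/59

-96/59


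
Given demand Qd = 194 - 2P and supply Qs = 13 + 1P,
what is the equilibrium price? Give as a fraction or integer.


At equilibrium, Qd = Qs.
194 - 2P = 13 + 1P
194 - 13 = 2P + 1P
181 = 3P
P* = 181/3 = 181/3

181/3


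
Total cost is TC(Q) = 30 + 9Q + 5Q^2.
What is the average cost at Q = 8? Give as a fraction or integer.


TC(8) = 30 + 9*8 + 5*8^2
TC(8) = 30 + 72 + 320 = 422
AC = TC/Q = 422/8 = 211/4

211/4


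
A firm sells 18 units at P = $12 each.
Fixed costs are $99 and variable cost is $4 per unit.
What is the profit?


Total Revenue = P * Q = 12 * 18 = $216
Total Cost = FC + VC*Q = 99 + 4*18 = $171
Profit = TR - TC = 216 - 171 = $45

$45


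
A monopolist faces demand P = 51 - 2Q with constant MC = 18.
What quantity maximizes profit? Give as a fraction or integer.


TR = P*Q = (51 - 2Q)Q = 51Q - 2Q^2
MR = dTR/dQ = 51 - 4Q
Set MR = MC:
51 - 4Q = 18
33 = 4Q
Q* = 33/4 = 33/4

33/4


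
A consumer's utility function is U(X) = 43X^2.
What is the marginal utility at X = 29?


MU = dU/dX = 43*2*X^(2-1)
MU = 86*X^1
At X = 29:
MU = 86 * 29^1
MU = 86 * 29 = 2494

2494


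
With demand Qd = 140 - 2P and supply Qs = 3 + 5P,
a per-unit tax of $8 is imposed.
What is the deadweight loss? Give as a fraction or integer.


Pre-tax equilibrium quantity: Q* = 706/7
Post-tax equilibrium quantity: Q_tax = 626/7
Reduction in quantity: Q* - Q_tax = 80/7
DWL = (1/2) * tax * (Q* - Q_tax)
DWL = (1/2) * 8 * 80/7 = 320/7

320/7


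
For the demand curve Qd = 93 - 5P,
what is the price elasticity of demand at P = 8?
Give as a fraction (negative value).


dQ/dP = -5
At P = 8: Q = 93 - 5*8 = 53
E = (dQ/dP)(P/Q) = (-5)(8/53) = -40/53

-40/53


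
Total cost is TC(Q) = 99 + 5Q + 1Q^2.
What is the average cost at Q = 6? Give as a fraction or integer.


TC(6) = 99 + 5*6 + 1*6^2
TC(6) = 99 + 30 + 36 = 165
AC = TC/Q = 165/6 = 55/2

55/2


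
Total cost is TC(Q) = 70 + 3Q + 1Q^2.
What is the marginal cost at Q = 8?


MC = dTC/dQ = 3 + 2*1*Q
At Q = 8:
MC = 3 + 2*8
MC = 3 + 16 = 19

19


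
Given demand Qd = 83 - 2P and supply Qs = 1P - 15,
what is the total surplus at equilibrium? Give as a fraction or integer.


Find equilibrium: 83 - 2P = 1P - 15
83 + 15 = 3P
P* = 98/3 = 98/3
Q* = 1*98/3 - 15 = 53/3
Inverse demand: P = 83/2 - Q/2, so P_max = 83/2
Inverse supply: P = 15 + Q/1, so P_min = 15
CS = (1/2) * 53/3 * (83/2 - 98/3) = 2809/36
PS = (1/2) * 53/3 * (98/3 - 15) = 2809/18
TS = CS + PS = 2809/36 + 2809/18 = 2809/12

2809/12


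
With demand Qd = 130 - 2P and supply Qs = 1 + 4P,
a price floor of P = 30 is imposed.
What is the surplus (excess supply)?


At P = 30:
Qd = 130 - 2*30 = 70
Qs = 1 + 4*30 = 121
Surplus = Qs - Qd = 121 - 70 = 51

51


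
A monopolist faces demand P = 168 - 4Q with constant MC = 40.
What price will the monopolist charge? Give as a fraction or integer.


MR = 168 - 8Q
Set MR = MC: 168 - 8Q = 40
Q* = 16
Substitute into demand:
P* = 168 - 4*16 = 104

104


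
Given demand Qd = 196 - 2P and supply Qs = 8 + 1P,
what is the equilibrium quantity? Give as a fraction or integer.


First find equilibrium price:
196 - 2P = 8 + 1P
P* = 188/3 = 188/3
Then substitute into demand:
Q* = 196 - 2 * 188/3 = 212/3

212/3


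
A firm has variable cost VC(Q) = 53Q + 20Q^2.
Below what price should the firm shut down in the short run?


AVC(Q) = VC(Q)/Q = 53 + 20Q
AVC is increasing in Q, so minimum AVC is at Q -> 0+.
Min AVC = 53
The firm should shut down if P < 53.

53


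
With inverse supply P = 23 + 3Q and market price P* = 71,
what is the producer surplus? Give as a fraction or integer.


Minimum supply price (at Q=0): P_min = 23
Quantity supplied at P* = 71:
Q* = (71 - 23)/3 = 16
PS = (1/2) * Q* * (P* - P_min)
PS = (1/2) * 16 * (71 - 23)
PS = (1/2) * 16 * 48 = 384

384


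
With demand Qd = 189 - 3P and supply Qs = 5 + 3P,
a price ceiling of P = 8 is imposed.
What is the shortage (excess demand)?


At P = 8:
Qd = 189 - 3*8 = 165
Qs = 5 + 3*8 = 29
Shortage = Qd - Qs = 165 - 29 = 136

136


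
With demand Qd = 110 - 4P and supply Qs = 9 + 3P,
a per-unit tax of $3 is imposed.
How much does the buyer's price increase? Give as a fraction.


With a per-unit tax, the buyer's price increase depends on relative slopes.
Supply slope: d = 3, Demand slope: b = 4
Buyer's price increase = d * tax / (b + d)
= 3 * 3 / (4 + 3)
= 9 / 7 = 9/7

9/7


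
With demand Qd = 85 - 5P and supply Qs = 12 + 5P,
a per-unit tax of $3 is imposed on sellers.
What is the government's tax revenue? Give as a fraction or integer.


With tax on sellers, new supply: Qs' = 12 + 5(P - 3)
= 5P - 3
New equilibrium quantity:
Q_new = 41
Tax revenue = tax * Q_new = 3 * 41 = 123

123


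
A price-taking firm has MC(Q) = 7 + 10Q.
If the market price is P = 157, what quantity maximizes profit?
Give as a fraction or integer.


In perfect competition, profit is maximized where P = MC.
157 = 7 + 10Q
150 = 10Q
Q* = 150/10 = 15

15


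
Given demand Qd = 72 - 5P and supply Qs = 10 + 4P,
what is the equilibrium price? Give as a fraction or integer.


At equilibrium, Qd = Qs.
72 - 5P = 10 + 4P
72 - 10 = 5P + 4P
62 = 9P
P* = 62/9 = 62/9

62/9


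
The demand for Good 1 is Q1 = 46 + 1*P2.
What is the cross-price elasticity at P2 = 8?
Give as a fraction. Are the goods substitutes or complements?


dQ1/dP2 = 1
At P2 = 8: Q1 = 46 + 1*8 = 54
Exy = (dQ1/dP2)(P2/Q1) = 1 * 8 / 54 = 4/27
Since Exy > 0, the goods are substitutes.

4/27 (substitutes)


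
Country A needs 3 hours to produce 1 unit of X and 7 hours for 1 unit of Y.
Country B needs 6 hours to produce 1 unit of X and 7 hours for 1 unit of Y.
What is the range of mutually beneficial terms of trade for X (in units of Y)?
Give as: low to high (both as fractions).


Opportunity cost of X for Country A = hours_X / hours_Y = 3/7 = 3/7 units of Y
Opportunity cost of X for Country B = hours_X / hours_Y = 6/7 = 6/7 units of Y
Terms of trade must be between the two opportunity costs.
Range: 3/7 to 6/7

3/7 to 6/7


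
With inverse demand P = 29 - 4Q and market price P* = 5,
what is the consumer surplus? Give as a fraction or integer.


Maximum willingness to pay (at Q=0): P_max = 29
Quantity demanded at P* = 5:
Q* = (29 - 5)/4 = 6
CS = (1/2) * Q* * (P_max - P*)
CS = (1/2) * 6 * (29 - 5)
CS = (1/2) * 6 * 24 = 72

72


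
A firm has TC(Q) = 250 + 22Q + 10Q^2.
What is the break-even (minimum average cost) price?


AC(Q) = 250/Q + 22 + 10Q
To minimize: dAC/dQ = -250/Q^2 + 10 = 0
Q^2 = 250/10 = 25
Q* = 5
Min AC = 250/5 + 22 + 10*5
Min AC = 50 + 22 + 50 = 122

122


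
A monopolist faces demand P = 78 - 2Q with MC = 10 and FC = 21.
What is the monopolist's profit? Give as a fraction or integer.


MR = MC: 78 - 4Q = 10
Q* = 17
P* = 78 - 2*17 = 44
Profit = (P* - MC)*Q* - FC
= (44 - 10)*17 - 21
= 34*17 - 21
= 578 - 21 = 557

557


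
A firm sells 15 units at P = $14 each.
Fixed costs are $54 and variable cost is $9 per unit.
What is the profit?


Total Revenue = P * Q = 14 * 15 = $210
Total Cost = FC + VC*Q = 54 + 9*15 = $189
Profit = TR - TC = 210 - 189 = $21

$21


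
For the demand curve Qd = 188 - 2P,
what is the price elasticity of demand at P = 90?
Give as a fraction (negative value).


dQ/dP = -2
At P = 90: Q = 188 - 2*90 = 8
E = (dQ/dP)(P/Q) = (-2)(90/8) = -45/2

-45/2


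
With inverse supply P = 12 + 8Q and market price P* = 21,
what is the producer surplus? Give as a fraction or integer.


Minimum supply price (at Q=0): P_min = 12
Quantity supplied at P* = 21:
Q* = (21 - 12)/8 = 9/8
PS = (1/2) * Q* * (P* - P_min)
PS = (1/2) * 9/8 * (21 - 12)
PS = (1/2) * 9/8 * 9 = 81/16

81/16


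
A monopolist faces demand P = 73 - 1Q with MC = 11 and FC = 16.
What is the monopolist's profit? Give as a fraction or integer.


MR = MC: 73 - 2Q = 11
Q* = 31
P* = 73 - 1*31 = 42
Profit = (P* - MC)*Q* - FC
= (42 - 11)*31 - 16
= 31*31 - 16
= 961 - 16 = 945

945


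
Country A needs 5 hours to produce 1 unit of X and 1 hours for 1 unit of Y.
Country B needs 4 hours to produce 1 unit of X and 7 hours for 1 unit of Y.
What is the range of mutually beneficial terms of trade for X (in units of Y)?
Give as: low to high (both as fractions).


Opportunity cost of X for Country A = hours_X / hours_Y = 5/1 = 5 units of Y
Opportunity cost of X for Country B = hours_X / hours_Y = 4/7 = 4/7 units of Y
Terms of trade must be between the two opportunity costs.
Range: 4/7 to 5

4/7 to 5


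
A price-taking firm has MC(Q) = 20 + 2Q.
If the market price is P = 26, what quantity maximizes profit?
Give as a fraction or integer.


In perfect competition, profit is maximized where P = MC.
26 = 20 + 2Q
6 = 2Q
Q* = 6/2 = 3

3


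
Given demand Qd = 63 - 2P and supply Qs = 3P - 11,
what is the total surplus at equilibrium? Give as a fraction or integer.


Find equilibrium: 63 - 2P = 3P - 11
63 + 11 = 5P
P* = 74/5 = 74/5
Q* = 3*74/5 - 11 = 167/5
Inverse demand: P = 63/2 - Q/2, so P_max = 63/2
Inverse supply: P = 11/3 + Q/3, so P_min = 11/3
CS = (1/2) * 167/5 * (63/2 - 74/5) = 27889/100
PS = (1/2) * 167/5 * (74/5 - 11/3) = 27889/150
TS = CS + PS = 27889/100 + 27889/150 = 27889/60

27889/60


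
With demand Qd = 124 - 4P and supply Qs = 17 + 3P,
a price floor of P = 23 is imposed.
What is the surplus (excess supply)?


At P = 23:
Qd = 124 - 4*23 = 32
Qs = 17 + 3*23 = 86
Surplus = Qs - Qd = 86 - 32 = 54

54


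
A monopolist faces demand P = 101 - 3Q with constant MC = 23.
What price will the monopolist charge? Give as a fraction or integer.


MR = 101 - 6Q
Set MR = MC: 101 - 6Q = 23
Q* = 13
Substitute into demand:
P* = 101 - 3*13 = 62

62


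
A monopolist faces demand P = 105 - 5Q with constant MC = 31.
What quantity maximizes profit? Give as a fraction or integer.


TR = P*Q = (105 - 5Q)Q = 105Q - 5Q^2
MR = dTR/dQ = 105 - 10Q
Set MR = MC:
105 - 10Q = 31
74 = 10Q
Q* = 74/10 = 37/5

37/5


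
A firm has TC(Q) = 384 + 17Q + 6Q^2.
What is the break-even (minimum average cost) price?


AC(Q) = 384/Q + 17 + 6Q
To minimize: dAC/dQ = -384/Q^2 + 6 = 0
Q^2 = 384/6 = 64
Q* = 8
Min AC = 384/8 + 17 + 6*8
Min AC = 48 + 17 + 48 = 113

113


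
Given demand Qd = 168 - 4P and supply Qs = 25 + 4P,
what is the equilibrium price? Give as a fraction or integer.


At equilibrium, Qd = Qs.
168 - 4P = 25 + 4P
168 - 25 = 4P + 4P
143 = 8P
P* = 143/8 = 143/8

143/8


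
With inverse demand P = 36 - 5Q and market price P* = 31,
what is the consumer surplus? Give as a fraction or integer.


Maximum willingness to pay (at Q=0): P_max = 36
Quantity demanded at P* = 31:
Q* = (36 - 31)/5 = 1
CS = (1/2) * Q* * (P_max - P*)
CS = (1/2) * 1 * (36 - 31)
CS = (1/2) * 1 * 5 = 5/2

5/2


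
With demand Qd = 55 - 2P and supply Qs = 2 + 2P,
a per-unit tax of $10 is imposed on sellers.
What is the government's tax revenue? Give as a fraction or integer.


With tax on sellers, new supply: Qs' = 2 + 2(P - 10)
= 2P - 18
New equilibrium quantity:
Q_new = 37/2
Tax revenue = tax * Q_new = 10 * 37/2 = 185

185


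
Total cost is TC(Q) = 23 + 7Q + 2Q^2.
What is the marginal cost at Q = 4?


MC = dTC/dQ = 7 + 2*2*Q
At Q = 4:
MC = 7 + 4*4
MC = 7 + 16 = 23

23


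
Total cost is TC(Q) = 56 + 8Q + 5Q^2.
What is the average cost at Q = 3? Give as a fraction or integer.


TC(3) = 56 + 8*3 + 5*3^2
TC(3) = 56 + 24 + 45 = 125
AC = TC/Q = 125/3 = 125/3

125/3


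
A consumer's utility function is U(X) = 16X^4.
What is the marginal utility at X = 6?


MU = dU/dX = 16*4*X^(4-1)
MU = 64*X^3
At X = 6:
MU = 64 * 6^3
MU = 64 * 216 = 13824

13824


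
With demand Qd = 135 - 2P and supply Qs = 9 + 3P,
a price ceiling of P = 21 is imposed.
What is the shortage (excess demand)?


At P = 21:
Qd = 135 - 2*21 = 93
Qs = 9 + 3*21 = 72
Shortage = Qd - Qs = 93 - 72 = 21

21


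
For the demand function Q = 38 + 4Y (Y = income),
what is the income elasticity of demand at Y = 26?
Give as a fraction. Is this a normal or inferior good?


dQ/dY = 4
At Y = 26: Q = 38 + 4*26 = 142
Ey = (dQ/dY)(Y/Q) = 4 * 26 / 142 = 52/71
Since Ey > 0, this is a normal good.

52/71 (normal good)


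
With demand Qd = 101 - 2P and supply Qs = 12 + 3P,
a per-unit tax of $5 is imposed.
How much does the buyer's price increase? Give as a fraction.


With a per-unit tax, the buyer's price increase depends on relative slopes.
Supply slope: d = 3, Demand slope: b = 2
Buyer's price increase = d * tax / (b + d)
= 3 * 5 / (2 + 3)
= 15 / 5 = 3

3


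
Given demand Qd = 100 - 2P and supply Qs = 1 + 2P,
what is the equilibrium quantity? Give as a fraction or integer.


First find equilibrium price:
100 - 2P = 1 + 2P
P* = 99/4 = 99/4
Then substitute into demand:
Q* = 100 - 2 * 99/4 = 101/2

101/2


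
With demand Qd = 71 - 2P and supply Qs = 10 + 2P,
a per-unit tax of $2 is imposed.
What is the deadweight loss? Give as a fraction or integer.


Pre-tax equilibrium quantity: Q* = 81/2
Post-tax equilibrium quantity: Q_tax = 77/2
Reduction in quantity: Q* - Q_tax = 2
DWL = (1/2) * tax * (Q* - Q_tax)
DWL = (1/2) * 2 * 2 = 2

2


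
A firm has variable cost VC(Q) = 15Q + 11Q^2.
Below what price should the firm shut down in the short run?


AVC(Q) = VC(Q)/Q = 15 + 11Q
AVC is increasing in Q, so minimum AVC is at Q -> 0+.
Min AVC = 15
The firm should shut down if P < 15.

15


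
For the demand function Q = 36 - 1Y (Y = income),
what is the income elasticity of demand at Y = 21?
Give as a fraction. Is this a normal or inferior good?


dQ/dY = -1
At Y = 21: Q = 36 - 1*21 = 15
Ey = (dQ/dY)(Y/Q) = -1 * 21 / 15 = -7/5
Since Ey < 0, this is a inferior good.

-7/5 (inferior good)


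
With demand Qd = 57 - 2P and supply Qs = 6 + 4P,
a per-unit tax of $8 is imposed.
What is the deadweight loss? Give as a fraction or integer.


Pre-tax equilibrium quantity: Q* = 40
Post-tax equilibrium quantity: Q_tax = 88/3
Reduction in quantity: Q* - Q_tax = 32/3
DWL = (1/2) * tax * (Q* - Q_tax)
DWL = (1/2) * 8 * 32/3 = 128/3

128/3


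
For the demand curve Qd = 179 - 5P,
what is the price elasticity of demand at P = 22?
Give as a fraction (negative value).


dQ/dP = -5
At P = 22: Q = 179 - 5*22 = 69
E = (dQ/dP)(P/Q) = (-5)(22/69) = -110/69

-110/69


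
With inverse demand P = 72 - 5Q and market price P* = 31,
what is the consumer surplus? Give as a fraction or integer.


Maximum willingness to pay (at Q=0): P_max = 72
Quantity demanded at P* = 31:
Q* = (72 - 31)/5 = 41/5
CS = (1/2) * Q* * (P_max - P*)
CS = (1/2) * 41/5 * (72 - 31)
CS = (1/2) * 41/5 * 41 = 1681/10

1681/10


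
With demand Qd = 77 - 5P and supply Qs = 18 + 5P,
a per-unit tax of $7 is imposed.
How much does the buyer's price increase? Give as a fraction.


With a per-unit tax, the buyer's price increase depends on relative slopes.
Supply slope: d = 5, Demand slope: b = 5
Buyer's price increase = d * tax / (b + d)
= 5 * 7 / (5 + 5)
= 35 / 10 = 7/2

7/2


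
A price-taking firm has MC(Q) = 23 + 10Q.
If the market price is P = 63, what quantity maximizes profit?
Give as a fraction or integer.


In perfect competition, profit is maximized where P = MC.
63 = 23 + 10Q
40 = 10Q
Q* = 40/10 = 4

4


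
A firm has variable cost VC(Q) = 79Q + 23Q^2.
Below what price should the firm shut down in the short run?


AVC(Q) = VC(Q)/Q = 79 + 23Q
AVC is increasing in Q, so minimum AVC is at Q -> 0+.
Min AVC = 79
The firm should shut down if P < 79.

79


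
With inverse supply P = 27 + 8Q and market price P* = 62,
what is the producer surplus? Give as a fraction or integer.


Minimum supply price (at Q=0): P_min = 27
Quantity supplied at P* = 62:
Q* = (62 - 27)/8 = 35/8
PS = (1/2) * Q* * (P* - P_min)
PS = (1/2) * 35/8 * (62 - 27)
PS = (1/2) * 35/8 * 35 = 1225/16

1225/16


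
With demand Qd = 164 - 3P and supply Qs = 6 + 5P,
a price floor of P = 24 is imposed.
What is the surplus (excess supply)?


At P = 24:
Qd = 164 - 3*24 = 92
Qs = 6 + 5*24 = 126
Surplus = Qs - Qd = 126 - 92 = 34

34


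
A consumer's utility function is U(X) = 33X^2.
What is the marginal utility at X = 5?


MU = dU/dX = 33*2*X^(2-1)
MU = 66*X^1
At X = 5:
MU = 66 * 5^1
MU = 66 * 5 = 330

330


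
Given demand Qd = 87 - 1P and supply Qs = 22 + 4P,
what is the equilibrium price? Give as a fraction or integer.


At equilibrium, Qd = Qs.
87 - 1P = 22 + 4P
87 - 22 = 1P + 4P
65 = 5P
P* = 65/5 = 13

13
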